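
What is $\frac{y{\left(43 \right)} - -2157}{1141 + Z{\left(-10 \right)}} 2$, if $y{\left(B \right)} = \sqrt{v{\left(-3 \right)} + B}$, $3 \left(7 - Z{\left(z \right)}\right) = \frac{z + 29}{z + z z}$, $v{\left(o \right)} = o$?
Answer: $\frac{1164780}{309941} + \frac{1080 \sqrt{10}}{309941} \approx 3.7691$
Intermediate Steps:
$Z{\left(z \right)} = 7 - \frac{29 + z}{3 \left(z + z^{2}\right)}$ ($Z{\left(z \right)} = 7 - \frac{\left(z + 29\right) \frac{1}{z + z z}}{3} = 7 - \frac{\left(29 + z\right) \frac{1}{z + z^{2}}}{3} = 7 - \frac{\frac{1}{z + z^{2}} \left(29 + z\right)}{3} = 7 - \frac{29 + z}{3 \left(z + z^{2}\right)}$)
$y{\left(B \right)} = \sqrt{-3 + B}$
$\frac{y{\left(43 \right)} - -2157}{1141 + Z{\left(-10 \right)}} 2 = \frac{\sqrt{-3 + 43} - -2157}{1141 + \frac{-29 + 20 \left(-10\right) + 21 \left(-10\right)^{2}}{3 \left(-10\right) \left(1 - 10\right)}} 2 = \frac{\sqrt{40} + \left(-88 + 2245\right)}{1141 + \frac{1}{3} \left(- \frac{1}{10}\right) \frac{1}{-9} \left(-29 - 200 + 21 \cdot 100\right)} 2 = \frac{2 \sqrt{10} + 2157}{1141 + \frac{1}{3} \left(- \frac{1}{10}\right) \left(- \frac{1}{9}\right) \left(-29 - 200 + 2100\right)} 2 = \frac{2157 + 2 \sqrt{10}}{1141 + \frac{1}{3} \left(- \frac{1}{10}\right) \left(- \frac{1}{9}\right) 1871} \cdot 2 = \frac{2157 + 2 \sqrt{10}}{1141 + \frac{1871}{270}} \cdot 2 = \frac{2157 + 2 \sqrt{10}}{\frac{309941}{270}} \cdot 2 = \left(2157 + 2 \sqrt{10}\right) \frac{270}{309941} \cdot 2 = \left(\frac{582390}{309941} + \frac{540 \sqrt{10}}{309941}\right) 2 = \frac{1164780}{309941} + \frac{1080 \sqrt{10}}{309941}$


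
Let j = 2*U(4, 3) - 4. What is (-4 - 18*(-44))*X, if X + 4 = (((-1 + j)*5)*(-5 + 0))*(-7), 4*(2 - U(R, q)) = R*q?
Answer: -968452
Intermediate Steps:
U(R, q) = 2 - R*q/4
j = -6 (j = 2*(2 - 1/4*4*3) - 4 = 2*(2 - 3) - 4 = 2*(-1) - 4 = -2 - 4 = -6)
X = -1229 (X = -4 + (((-1 - 6)*5)*(-5 + 0))*(-7) = -4 + (-7*5*(-5))*(-7) = -4 - 35*(-5)*(-7) = -4 + 175*(-7) = -4 - 1225 = -1229)
(-4 - 18*(-44))*X = (-4 - 18*(-44))*(-1229) = (-4 + 792)*(-1229) = 788*(-1229) = -968452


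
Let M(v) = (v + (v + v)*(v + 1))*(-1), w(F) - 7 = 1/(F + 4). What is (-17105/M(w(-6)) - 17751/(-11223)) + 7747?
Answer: 3078683981/389064 ≈ 7913.1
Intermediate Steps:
w(F) = 7 + 1/(4 + F) (w(F) = 7 + 1/(F + 4) = 7 + 1/(4 + F))
M(v) = -v - 2*v*(1 + v) (M(v) = (v + (2*v)*(1 + v))*(-1) = (v + 2*v*(1 + v))*(-1) = -v - 2*v*(1 + v))
(-17105/M(w(-6)) - 17751/(-11223)) + 7747 = (-17105*(-(4 - 6)/((3 + 2*((29 + 7*(-6))/(4 - 6)))*(29 + 7*(-6)))) - 17751/(-11223)) + 7747 = (-17105*2/((3 + 2*((29 - 42)/(-2)))*(29 - 42)) - 17751*(-1/11223)) + 7747 = (-17105*(-2/(13*(3 + 2*(-1/2*(-13))))) + 5917/3741) + 7747 = (-17105*(-2/(13*(3 + 2*(13/2)))) + 5917/3741) + 7747 = (-17105*(-2/(13*(3 + 13))) + 5917/3741) + 7747 = (-17105/((-1*13/2*16)) + 5917/3741) + 7747 = (-17105/(-104) + 5917/3741) + 7747 = (-17105*(-1/104) + 5917/3741) + 7747 = (17105/104 + 5917/3741) + 7747 = 64605173/389064 + 7747 = 3078683981/389064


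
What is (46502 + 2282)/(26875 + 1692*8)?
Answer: 48784/40411 ≈ 1.2072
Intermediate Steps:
(46502 + 2282)/(26875 + 1692*8) = 48784/(26875 + 13536) = 48784/40411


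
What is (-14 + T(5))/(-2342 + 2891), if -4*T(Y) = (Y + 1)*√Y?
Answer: -14/549 - √5/366 ≈ -0.031610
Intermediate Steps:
T(Y) = -√Y*(1 + Y)/4 (T(Y) = -(Y + 1)*√Y/4 = -(1 + Y)*√Y/4 = -√Y*(1 + Y)/4)
(-14 + T(5))/(-2342 + 2891) = (-14 + √5*(-1 - 1*5)/4)/(-2342 + 2891) = (-14 + √5*(-1 - 5)/4)/549 = (-14 + (¼)*√5*(-6))*(1/549) = (-14 - 3*√5/2)*(1/549) = -14/549 - √5/366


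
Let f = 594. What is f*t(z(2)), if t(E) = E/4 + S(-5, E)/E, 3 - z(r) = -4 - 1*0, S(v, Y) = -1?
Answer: 13365/14 ≈ 954.64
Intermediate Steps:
z(r) = 7 (z(r) = 3 - (-4 - 1*0) = 3 - (-4 + 0) = 3 - 1*(-4) = 3 + 4 = 7)
t(E) = -1/E + E/4 (t(E) = E/4 - 1/E = -1/E + E/4)
f*t(z(2)) = 594*(-1/7 + (1/4)*7) = 594*(-1*1/7 + 7/4) = 594*(-1/7 + 7/4) = 594*(45/28) = 13365/14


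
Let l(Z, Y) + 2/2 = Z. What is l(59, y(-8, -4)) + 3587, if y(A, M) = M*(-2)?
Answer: 3645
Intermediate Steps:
y(A, M) = -2*M
l(Z, Y) = -1 + Z
l(59, y(-8, -4)) + 3587 = (-1 + 59) + 3587 = 58 + 3587 = 3645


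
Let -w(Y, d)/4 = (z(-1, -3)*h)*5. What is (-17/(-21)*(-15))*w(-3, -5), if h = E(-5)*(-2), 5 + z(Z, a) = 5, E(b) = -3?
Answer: 0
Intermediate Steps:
z(Z, a) = 0 (z(Z, a) = -5 + 5 = 0)
h = 6 (h = -3*(-2) = 6)
w(Y, d) = 0 (w(Y, d) = -4*0*6*5 = -0*5 = -4*0 = 0)
(-17/(-21)*(-15))*w(-3, -5) = (-17/(-21)*(-15))*0 = (-17*(-1/21)*(-15))*0 = ((17/21)*(-15))*0 = -85/7*0 = 0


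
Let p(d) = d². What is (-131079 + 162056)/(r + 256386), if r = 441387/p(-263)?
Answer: 2142648113/17734404621 ≈ 0.12082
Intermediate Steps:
r = 441387/69169 (r = 441387/((-263)²) = 441387/69169 ≈ 6.3813)
(-131079 + 162056)/(r + 256386) = (-131079 + 162056)/(441387/69169 + 256386) = 30977/(17734404621/69169) = 30977*(69169/17734404621) = 2142648113/17734404621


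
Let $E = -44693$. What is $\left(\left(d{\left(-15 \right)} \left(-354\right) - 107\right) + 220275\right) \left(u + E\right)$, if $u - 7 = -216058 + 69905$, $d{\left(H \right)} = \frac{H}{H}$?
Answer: $-41949083946$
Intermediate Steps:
$d{\left(H \right)} = 1$
$u = -146146$ ($u = 7 + \left(-216058 + 69905\right) = 7 - 146153 = -146146$)
$\left(\left(d{\left(-15 \right)} \left(-354\right) - 107\right) + 220275\right) \left(u + E\right) = \left(\left(1 \left(-354\right) - 107\right) + 220275\right) \left(-146146 - 44693\right) = \left(\left(-354 - 107\right) + 220275\right) \left(-190839\right) = \left(-461 + 220275\right) \left(-190839\right) = 219814 \left(-190839\right) = -41949083946$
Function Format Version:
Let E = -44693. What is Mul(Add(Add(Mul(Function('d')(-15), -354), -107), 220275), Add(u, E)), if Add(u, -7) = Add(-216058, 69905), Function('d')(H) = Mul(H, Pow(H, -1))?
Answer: -41949083946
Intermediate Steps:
Function('d')(H) = 1
u = -146146 (u = Add(7, Add(-216058, 69905)) = Add(7, -146153) = -146146)
Mul(Add(Add(Mul(Function('d')(-15), -354), -107), 220275), Add(u, E)) = Mul(Add(Add(Mul(1, -354), -107), 220275), Add(-146146, -44693)) = Mul(Add(Add(-354, -107), 220275), -190839) = Mul(Add(-461, 220275), -190839) = Mul(219814, -190839) = -41949083946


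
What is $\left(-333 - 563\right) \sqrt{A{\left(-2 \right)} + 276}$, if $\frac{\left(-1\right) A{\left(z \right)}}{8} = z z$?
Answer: $- 1792 \sqrt{61} \approx -13996.0$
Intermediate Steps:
$A{\left(z \right)} = - 8 z^{2}$ ($A{\left(z \right)} = - 8 z z = - 8 z^{2}$)
$\left(-333 - 563\right) \sqrt{A{\left(-2 \right)} + 276} = \left(-333 - 563\right) \sqrt{- 8 \left(-2\right)^{2} + 276} = - 896 \sqrt{\left(-8\right) 4 + 276} = - 896 \sqrt{-32 + 276} = - 896 \sqrt{244} = - 896 \cdot 2 \sqrt{61} = - 1792 \sqrt{61}$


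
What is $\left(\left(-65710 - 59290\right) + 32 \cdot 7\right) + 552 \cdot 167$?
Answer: $-32592$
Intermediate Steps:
$\left(\left(-65710 - 59290\right) + 32 \cdot 7\right) + 552 \cdot 167 = \left(-125000 + 224\right) + 92184 = -124776 + 92184 = -32592$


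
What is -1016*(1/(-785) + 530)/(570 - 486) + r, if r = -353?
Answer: -37165217/5495 ≈ -6763.5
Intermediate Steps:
-1016*(1/(-785) + 530)/(570 - 486) + r = -1016*(1/(-785) + 530)/(570 - 486) - 353 = -1016*(-1/785 + 530)/84 - 353 = -422705784/(785*84) - 353 = -1016*138683/21980 - 353 = -35225482/5495 - 353 = -37165217/5495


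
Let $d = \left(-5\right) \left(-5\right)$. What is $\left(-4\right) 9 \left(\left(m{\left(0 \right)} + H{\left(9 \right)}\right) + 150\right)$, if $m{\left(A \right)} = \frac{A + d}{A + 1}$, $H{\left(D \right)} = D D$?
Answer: $-9216$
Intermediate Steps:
$d = 25$
$H{\left(D \right)} = D^{2}$
$m{\left(A \right)} = \frac{25 + A}{1 + A}$ ($m{\left(A \right)} = \frac{A + 25}{A + 1} = \frac{25 + A}{1 + A}$)
$\left(-4\right) 9 \left(\left(m{\left(0 \right)} + H{\left(9 \right)}\right) + 150\right) = \left(-4\right) 9 \left(\left(\frac{25 + 0}{1 + 0} + 9^{2}\right) + 150\right) = - 36 \left(\left(1^{-1} \cdot 25 + 81\right) + 150\right) = - 36 \left(\left(1 \cdot 25 + 81\right) + 150\right) = - 36 \left(\left(25 + 81\right) + 150\right) = - 36 \left(106 + 150\right) = \left(-36\right) 256 = -9216$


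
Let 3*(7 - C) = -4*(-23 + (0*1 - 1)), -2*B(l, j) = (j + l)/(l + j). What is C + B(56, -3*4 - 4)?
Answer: -51/2 ≈ -25.500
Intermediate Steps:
B(l, j) = -½ (B(l, j) = -(j + l)/(2*(l + j)) = -(j + l)/(2*(j + l)) = -½*1 = -½)
C = -25 (C = 7 - (-4)*(-23 + (0*1 - 1))/3 = 7 - (-4)*(-23 + (0 - 1))/3 = 7 - (-4)*(-23 - 1)/3 = 7 - (-4)*(-24)/3 = 7 - ⅓*96 = 7 - 32 = -25)
C + B(56, -3*4 - 4) = -25 - ½ = -51/2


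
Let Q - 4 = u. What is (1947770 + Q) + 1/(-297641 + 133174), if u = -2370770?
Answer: -69568883133/164467 ≈ -4.2300e+5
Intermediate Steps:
Q = -2370766 (Q = 4 - 2370770 = -2370766)
(1947770 + Q) + 1/(-297641 + 133174) = (1947770 - 2370766) + 1/(-297641 + 133174) = -422996 + 1/(-164467) = -422996 - 1/164467 = -69568883133/164467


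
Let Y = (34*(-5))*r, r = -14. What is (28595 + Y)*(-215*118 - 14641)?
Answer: -1239340725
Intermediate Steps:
Y = 2380 (Y = (34*(-5))*(-14) = -170*(-14) = 2380)
(28595 + Y)*(-215*118 - 14641) = (28595 + 2380)*(-215*118 - 14641) = 30975*(-25370 - 14641) = 30975*(-40011) = -1239340725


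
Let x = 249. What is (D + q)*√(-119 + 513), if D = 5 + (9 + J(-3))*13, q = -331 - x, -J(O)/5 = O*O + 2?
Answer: -1173*√394 ≈ -23283.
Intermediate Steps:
J(O) = -10 - 5*O² (J(O) = -5*(O*O + 2) = -5*(O² + 2) = -5*(2 + O²) = -10 - 5*O²)
q = -580 (q = -331 - 1*249 = -331 - 249 = -580)
D = -593 (D = 5 + (9 + (-10 - 5*(-3)²))*13 = 5 + (9 + (-10 - 5*9))*13 = 5 + (9 + (-10 - 45))*13 = 5 + (9 - 55)*13 = 5 - 46*13 = 5 - 598 = -593)
(D + q)*√(-119 + 513) = (-593 - 580)*√(-119 + 513) = -1173*√394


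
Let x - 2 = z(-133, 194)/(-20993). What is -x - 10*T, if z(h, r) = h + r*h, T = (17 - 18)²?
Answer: -39693/2999 ≈ -13.235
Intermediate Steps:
T = 1 (T = (-1)² = 1)
z(h, r) = h + h*r
x = 9703/2999 (x = 2 - 133*(1 + 194)/(-20993) = 2 - 133*195*(-1/20993) = 2 - 25935*(-1/20993) = 2 + 3705/2999 = 9703/2999 ≈ 3.2354)
-x - 10*T = -1*9703/2999 - 10 = -9703/2999 - 1*10 = -9703/2999 - 10 = -39693/2999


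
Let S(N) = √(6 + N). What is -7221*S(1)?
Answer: -7221*√7 ≈ -19105.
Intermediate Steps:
-7221*S(1) = -7221*√(6 + 1) = -7221*√7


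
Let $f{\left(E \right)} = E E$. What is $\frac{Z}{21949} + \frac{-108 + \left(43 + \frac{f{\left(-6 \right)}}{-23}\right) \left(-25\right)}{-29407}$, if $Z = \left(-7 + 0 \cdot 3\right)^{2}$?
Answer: $\frac{610597930}{14845447589} \approx 0.04113$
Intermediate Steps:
$f{\left(E \right)} = E^{2}$
$Z = 49$ ($Z = \left(-7 + 0\right)^{2} = \left(-7\right)^{2} = 49$)
$\frac{Z}{21949} + \frac{-108 + \left(43 + \frac{f{\left(-6 \right)}}{-23}\right) \left(-25\right)}{-29407} = \frac{49}{21949} + \frac{-108 + \left(43 + \frac{\left(-6\right)^{2}}{-23}\right) \left(-25\right)}{-29407} = 49 \cdot \frac{1}{21949} + \left(-108 + \left(43 + 36 \left(- \frac{1}{23}\right)\right) \left(-25\right)\right) \left(- \frac{1}{29407}\right) = \frac{49}{21949} + \left(-108 + \left(43 - \frac{36}{23}\right) \left(-25\right)\right) \left(- \frac{1}{29407}\right) = \frac{49}{21949} + \left(-108 + \frac{953}{23} \left(-25\right)\right) \left(- \frac{1}{29407}\right) = \frac{49}{21949} + \left(-108 - \frac{23825}{23}\right) \left(- \frac{1}{29407}\right) = \frac{49}{21949} - - \frac{26309}{676361} = \frac{49}{21949} + \frac{26309}{676361} = \frac{610597930}{14845447589}$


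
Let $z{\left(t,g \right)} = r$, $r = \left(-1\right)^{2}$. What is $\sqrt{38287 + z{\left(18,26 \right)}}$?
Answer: $4 \sqrt{2393} \approx 195.67$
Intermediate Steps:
$r = 1$
$z{\left(t,g \right)} = 1$
$\sqrt{38287 + z{\left(18,26 \right)}} = \sqrt{38287 + 1} = \sqrt{38288} = 4 \sqrt{2393}$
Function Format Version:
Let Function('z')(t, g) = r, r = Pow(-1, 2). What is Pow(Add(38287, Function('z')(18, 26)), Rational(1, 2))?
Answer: Mul(4, Pow(2393, Rational(1, 2))) ≈ 195.67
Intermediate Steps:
r = 1
Function('z')(t, g) = 1
Pow(Add(38287, Function('z')(18, 26)), Rational(1, 2)) = Pow(Add(38287, 1), Rational(1, 2)) = Pow(38288, Rational(1, 2)) = Mul(4, Pow(2393, Rational(1, 2)))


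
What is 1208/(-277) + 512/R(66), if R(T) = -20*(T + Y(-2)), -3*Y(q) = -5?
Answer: -1332488/281155 ≈ -4.7393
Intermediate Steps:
Y(q) = 5/3 (Y(q) = -1/3*(-5) = 5/3)
R(T) = -100/3 - 20*T (R(T) = -20*(T + 5/3) = -20*(5/3 + T) = -100/3 - 20*T)
1208/(-277) + 512/R(66) = 1208/(-277) + 512/(-100/3 - 20*66) = 1208*(-1/277) + 512/(-100/3 - 1320) = -1208/277 + 512/(-4060/3) = -1208/277 + 512*(-3/4060) = -1208/277 - 384/1015 = -1332488/281155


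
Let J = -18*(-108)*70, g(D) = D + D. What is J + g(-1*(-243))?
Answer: 136566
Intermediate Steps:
g(D) = 2*D
J = 136080 (J = 1944*70 = 136080)
J + g(-1*(-243)) = 136080 + 2*(-1*(-243)) = 136080 + 2*243 = 136080 + 486 = 136566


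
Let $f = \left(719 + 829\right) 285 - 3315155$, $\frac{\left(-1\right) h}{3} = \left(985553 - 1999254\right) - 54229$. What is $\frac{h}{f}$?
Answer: $- \frac{640758}{574795} \approx -1.1148$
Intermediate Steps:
$h = 3203790$ ($h = - 3 \left(\left(985553 - 1999254\right) - 54229\right) = - 3 \left(-1013701 - 54229\right) = \left(-3\right) \left(-1067930\right) = 3203790$)
$f = -2873975$ ($f = 1548 \cdot 285 - 3315155 = 441180 - 3315155 = -2873975$)
$\frac{h}{f} = \frac{3203790}{-2873975} = 3203790 \left(- \frac{1}{2873975}\right) = - \frac{640758}{574795}$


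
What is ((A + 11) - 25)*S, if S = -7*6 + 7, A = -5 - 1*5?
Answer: 840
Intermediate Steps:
A = -10 (A = -5 - 5 = -10)
S = -35 (S = -42 + 7 = -35)
((A + 11) - 25)*S = ((-10 + 11) - 25)*(-35) = (1 - 25)*(-35) = -24*(-35) = 840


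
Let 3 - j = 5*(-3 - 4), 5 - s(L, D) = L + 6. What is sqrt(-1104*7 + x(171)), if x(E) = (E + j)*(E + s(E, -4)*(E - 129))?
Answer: 3*I*sqrt(164645) ≈ 1217.3*I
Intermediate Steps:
s(L, D) = -1 - L (s(L, D) = 5 - (L + 6) = 5 - (6 + L) = 5 + (-6 - L) = -1 - L)
j = 38 (j = 3 - 5*(-3 - 4) = 3 - 5*(-7) = 3 - 1*(-35) = 3 + 35 = 38)
x(E) = (38 + E)*(E + (-1 - E)*(-129 + E)) (x(E) = (E + 38)*(E + (-1 - E)*(E - 129)) = (38 + E)*(E + (-1 - E)*(-129 + E)))
sqrt(-1104*7 + x(171)) = sqrt(-1104*7 + (4902 - 1*171**3 + 91*171**2 + 5031*171)) = sqrt(-7728 + (4902 - 1*5000211 + 91*29241 + 860301)) = sqrt(-7728 + (4902 - 5000211 + 2660931 + 860301)) = sqrt(-7728 - 1474077) = sqrt(-1481805) = 3*I*sqrt(164645)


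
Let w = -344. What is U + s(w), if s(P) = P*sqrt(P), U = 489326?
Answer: 489326 - 688*I*sqrt(86) ≈ 4.8933e+5 - 6380.3*I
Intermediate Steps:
s(P) = P**(3/2)
U + s(w) = 489326 + (-344)**(3/2) = 489326 - 688*I*sqrt(86)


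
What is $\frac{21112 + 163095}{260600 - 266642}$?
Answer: $- \frac{184207}{6042} \approx -30.488$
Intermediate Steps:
$\frac{21112 + 163095}{260600 - 266642} = \frac{184207}{-6042} = 184207 \left(- \frac{1}{6042}\right) = - \frac{184207}{6042}$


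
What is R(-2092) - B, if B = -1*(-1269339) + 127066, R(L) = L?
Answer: -1398497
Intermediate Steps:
B = 1396405 (B = 1269339 + 127066 = 1396405)
R(-2092) - B = -2092 - 1*1396405 = -2092 - 1396405 = -1398497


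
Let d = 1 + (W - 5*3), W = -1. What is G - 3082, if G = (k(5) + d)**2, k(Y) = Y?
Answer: -2982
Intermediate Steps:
d = -15 (d = 1 + (-1 - 5*3) = 1 + (-1 - 15) = 1 - 16 = -15)
G = 100 (G = (5 - 15)**2 = (-10)**2 = 100)
G - 3082 = 100 - 3082 = -2982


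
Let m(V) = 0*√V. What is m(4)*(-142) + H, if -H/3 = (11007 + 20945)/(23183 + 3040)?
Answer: -31952/8741 ≈ -3.6554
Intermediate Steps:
m(V) = 0
H = -31952/8741 (H = -3*(11007 + 20945)/(23183 + 3040) = -95856/26223 = -3*31952/26223 = -31952/8741 ≈ -3.6554)
m(4)*(-142) + H = 0*(-142) - 31952/8741 = 0 - 31952/8741 = -31952/8741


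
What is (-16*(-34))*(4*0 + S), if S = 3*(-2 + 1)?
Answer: -1632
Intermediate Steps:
S = -3 (S = 3*(-1) = -3)
(-16*(-34))*(4*0 + S) = (-16*(-34))*(4*0 - 3) = 544*(0 - 3) = 544*(-3) = -1632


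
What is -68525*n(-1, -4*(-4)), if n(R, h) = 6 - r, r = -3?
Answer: -616725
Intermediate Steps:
n(R, h) = 9 (n(R, h) = 6 - 1*(-3) = 6 + 3 = 9)
-68525*n(-1, -4*(-4)) = -68525*9 = -616725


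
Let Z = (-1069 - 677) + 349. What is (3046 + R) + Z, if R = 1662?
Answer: 3311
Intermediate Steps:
Z = -1397 (Z = -1746 + 349 = -1397)
(3046 + R) + Z = (3046 + 1662) - 1397 = 4708 - 1397 = 3311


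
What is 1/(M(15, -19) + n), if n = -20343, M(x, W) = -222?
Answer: -1/20565 ≈ -4.8626e-5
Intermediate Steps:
1/(M(15, -19) + n) = 1/(-222 - 20343) = 1/(-20565) = -1/20565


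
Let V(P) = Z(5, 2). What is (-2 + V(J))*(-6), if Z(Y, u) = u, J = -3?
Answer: 0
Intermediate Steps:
V(P) = 2
(-2 + V(J))*(-6) = (-2 + 2)*(-6) = 0*(-6) = 0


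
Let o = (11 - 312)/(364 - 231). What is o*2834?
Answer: -121862/19 ≈ -6413.8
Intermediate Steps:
o = -43/19 (o = -301/133 = -301*1/133 = -43/19 ≈ -2.2632)
o*2834 = -43/19*2834 = -121862/19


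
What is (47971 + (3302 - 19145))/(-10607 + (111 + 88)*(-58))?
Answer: -32128/22149 ≈ -1.4505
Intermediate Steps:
(47971 + (3302 - 19145))/(-10607 + (111 + 88)*(-58)) = (47971 - 15843)/(-10607 + 199*(-58)) = 32128/(-10607 - 11542) = 32128/(-22149) = 32128*(-1/22149) = -32128/22149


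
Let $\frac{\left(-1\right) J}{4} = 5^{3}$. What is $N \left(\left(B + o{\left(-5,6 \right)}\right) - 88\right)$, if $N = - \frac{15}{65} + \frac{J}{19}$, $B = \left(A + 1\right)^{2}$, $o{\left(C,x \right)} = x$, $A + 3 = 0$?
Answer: $\frac{39342}{19} \approx 2070.6$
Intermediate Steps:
$A = -3$ ($A = -3 + 0 = -3$)
$J = -500$ ($J = - 4 \cdot 5^{3} = \left(-4\right) 125 = -500$)
$B = 4$ ($B = \left(-3 + 1\right)^{2} = \left(-2\right)^{2} = 4$)
$N = - \frac{6557}{247}$ ($N = - \frac{15}{65} - \frac{500}{19} = \left(-15\right) \frac{1}{65} - \frac{500}{19} = - \frac{3}{13} - \frac{500}{19} = - \frac{6557}{247} \approx -26.547$)
$N \left(\left(B + o{\left(-5,6 \right)}\right) - 88\right) = - \frac{6557 \left(\left(4 + 6\right) - 88\right)}{247} = - \frac{6557 \left(10 - 88\right)}{247} = \left(- \frac{6557}{247}\right) \left(-78\right) = \frac{39342}{19}$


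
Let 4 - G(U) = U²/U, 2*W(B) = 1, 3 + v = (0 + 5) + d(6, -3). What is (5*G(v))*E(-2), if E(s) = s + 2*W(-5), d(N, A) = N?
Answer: 20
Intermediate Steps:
v = 8 (v = -3 + ((0 + 5) + 6) = -3 + (5 + 6) = -3 + 11 = 8)
W(B) = ½ (W(B) = (½)*1 = ½)
G(U) = 4 - U (G(U) = 4 - U²/U = 4 - U)
E(s) = 1 + s (E(s) = s + 2*(½) = s + 1 = 1 + s)
(5*G(v))*E(-2) = (5*(4 - 1*8))*(1 - 2) = (5*(4 - 8))*(-1) = (5*(-4))*(-1) = -20*(-1) = 20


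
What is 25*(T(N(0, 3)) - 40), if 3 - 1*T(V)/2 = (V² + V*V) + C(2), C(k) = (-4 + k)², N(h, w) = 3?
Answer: -1950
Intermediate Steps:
T(V) = -2 - 4*V² (T(V) = 6 - 2*((V² + V*V) + (-4 + 2)²) = 6 - 2*((V² + V²) + (-2)²) = 6 - 2*(2*V² + 4) = 6 - 2*(4 + 2*V²) = 6 + (-8 - 4*V²) = -2 - 4*V²)
25*(T(N(0, 3)) - 40) = 25*((-2 - 4*3²) - 40) = 25*((-2 - 4*9) - 40) = 25*((-2 - 36) - 40) = 25*(-38 - 40) = 25*(-78) = -1950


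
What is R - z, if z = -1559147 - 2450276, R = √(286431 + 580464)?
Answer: 4009423 + √866895 ≈ 4.0104e+6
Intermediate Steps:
R = √866895 ≈ 931.07
z = -4009423
R - z = √866895 - 1*(-4009423) = √866895 + 4009423 = 4009423 + √866895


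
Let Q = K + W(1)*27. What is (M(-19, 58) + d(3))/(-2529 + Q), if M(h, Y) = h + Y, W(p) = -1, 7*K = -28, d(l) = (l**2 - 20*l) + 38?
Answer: -13/1280 ≈ -0.010156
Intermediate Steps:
d(l) = 38 + l**2 - 20*l
K = -4 (K = (1/7)*(-28) = -4)
M(h, Y) = Y + h
Q = -31 (Q = -4 - 1*27 = -4 - 27 = -31)
(M(-19, 58) + d(3))/(-2529 + Q) = ((58 - 19) + (38 + 3**2 - 20*3))/(-2529 - 31) = (39 + (38 + 9 - 60))/(-2560) = (39 - 13)*(-1/2560) = 26*(-1/2560) = -13/1280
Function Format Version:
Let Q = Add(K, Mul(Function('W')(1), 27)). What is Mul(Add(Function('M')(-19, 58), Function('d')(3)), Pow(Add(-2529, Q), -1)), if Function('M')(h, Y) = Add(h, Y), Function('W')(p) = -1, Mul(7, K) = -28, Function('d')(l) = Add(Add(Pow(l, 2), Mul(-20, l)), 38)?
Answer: Rational(-13, 1280) ≈ -0.010156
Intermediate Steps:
Function('d')(l) = Add(38, Pow(l, 2), Mul(-20, l))
K = -4 (K = Mul(Rational(1, 7), -28) = -4)
Function('M')(h, Y) = Add(Y, h)
Q = -31 (Q = Add(-4, Mul(-1, 27)) = Add(-4, -27) = -31)
Mul(Add(Function('M')(-19, 58), Function('d')(3)), Pow(Add(-2529, Q), -1)) = Mul(Add(Add(58, -19), Add(38, Pow(3, 2), Mul(-20, 3))), Pow(Add(-2529, -31), -1)) = Mul(Add(39, Add(38, 9, -60)), Pow(-2560, -1)) = Mul(Add(39, -13), Rational(-1, 2560)) = Mul(26, Rational(-1, 2560)) = Rational(-13, 1280)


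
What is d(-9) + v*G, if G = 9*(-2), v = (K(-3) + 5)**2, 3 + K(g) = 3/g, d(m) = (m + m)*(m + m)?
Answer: 306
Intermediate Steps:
d(m) = 4*m**2 (d(m) = (2*m)*(2*m) = 4*m**2)
K(g) = -3 + 3/g
v = 1 (v = ((-3 + 3/(-3)) + 5)**2 = ((-3 + 3*(-1/3)) + 5)**2 = ((-3 - 1) + 5)**2 = (-4 + 5)**2 = 1**2 = 1)
G = -18
d(-9) + v*G = 4*(-9)**2 + 1*(-18) = 4*81 - 18 = 324 - 18 = 306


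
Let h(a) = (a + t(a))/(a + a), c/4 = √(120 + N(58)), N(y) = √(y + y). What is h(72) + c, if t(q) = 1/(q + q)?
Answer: 10369/20736 + 4*√(120 + 2*√29) ≈ 46.242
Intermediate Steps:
N(y) = √2*√y (N(y) = √(2*y) = √2*√y)
t(q) = 1/(2*q)
c = 4*√(120 + 2*√29) (c = 4*√(120 + √2*√58) = 4*√(120 + 2*√29) ≈ 45.742)
h(a) = (a + 1/(2*a))/(2*a) (h(a) = (a + 1/(2*a))/(a + a) = (a + 1/(2*a))/((2*a)) = (a + 1/(2*a))*(1/(2*a)) = (a + 1/(2*a))/(2*a))
h(72) + c = (½ + (¼)/72²) + 4*√(120 + 2*√29) = (½ + (¼)*(1/5184)) + 4*√(120 + 2*√29) = (½ + 1/20736) + 4*√(120 + 2*√29) = 10369/20736 + 4*√(120 + 2*√29)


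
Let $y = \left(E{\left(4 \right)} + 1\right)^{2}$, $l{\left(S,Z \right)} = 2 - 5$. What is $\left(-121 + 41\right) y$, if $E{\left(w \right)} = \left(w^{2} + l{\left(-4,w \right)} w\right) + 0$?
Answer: $-2000$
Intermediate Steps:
$l{\left(S,Z \right)} = -3$ ($l{\left(S,Z \right)} = 2 - 5 = -3$)
$E{\left(w \right)} = w^{2} - 3 w$ ($E{\left(w \right)} = \left(w^{2} - 3 w\right) + 0 = w^{2} - 3 w$)
$y = 25$ ($y = \left(4 \left(-3 + 4\right) + 1\right)^{2} = \left(4 \cdot 1 + 1\right)^{2} = \left(4 + 1\right)^{2} = 5^{2} = 25$)
$\left(-121 + 41\right) y = \left(-121 + 41\right) 25 = \left(-80\right) 25 = -2000$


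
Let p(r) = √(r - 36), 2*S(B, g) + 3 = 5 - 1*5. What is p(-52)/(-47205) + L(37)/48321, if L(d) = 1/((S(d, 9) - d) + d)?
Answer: -2/144963 - 2*I*√22/47205 ≈ -1.3797e-5 - 0.00019873*I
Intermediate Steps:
S(B, g) = -3/2 (S(B, g) = -3/2 + (5 - 1*5)/2 = -3/2 + (5 - 5)/2 = -3/2 + (½)*0 = -3/2 + 0 = -3/2)
L(d) = -⅔ (L(d) = 1/((-3/2 - d) + d) = 1/(-3/2) = -⅔)
p(r) = √(-36 + r)
p(-52)/(-47205) + L(37)/48321 = √(-36 - 52)/(-47205) - ⅔/48321 = √(-88)*(-1/47205) - ⅔*1/48321 = (2*I*√22)*(-1/47205) - 2/144963 = -2*I*√22/47205 - 2/144963 = -2/144963 - 2*I*√22/47205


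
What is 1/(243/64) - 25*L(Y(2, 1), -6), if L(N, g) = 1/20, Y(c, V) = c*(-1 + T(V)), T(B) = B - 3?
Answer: -959/972 ≈ -0.98663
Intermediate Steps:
T(B) = -3 + B
Y(c, V) = c*(-4 + V) (Y(c, V) = c*(-1 + (-3 + V)) = c*(-4 + V))
L(N, g) = 1/20
1/(243/64) - 25*L(Y(2, 1), -6) = 1/(243/64) - 25*1/20 = 1/(243*(1/64)) - 5/4 = 1/(243/64) - 5/4 = 64/243 - 5/4 = -959/972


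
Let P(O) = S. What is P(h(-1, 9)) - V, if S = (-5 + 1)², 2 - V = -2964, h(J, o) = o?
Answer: -2950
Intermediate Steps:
V = 2966 (V = 2 - 1*(-2964) = 2 + 2964 = 2966)
S = 16 (S = (-4)² = 16)
P(O) = 16
P(h(-1, 9)) - V = 16 - 1*2966 = 16 - 2966 = -2950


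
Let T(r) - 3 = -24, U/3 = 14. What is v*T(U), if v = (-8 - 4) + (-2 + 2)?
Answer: 252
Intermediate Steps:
v = -12 (v = -12 + 0 = -12)
U = 42 (U = 3*14 = 42)
T(r) = -21 (T(r) = 3 - 24 = -21)
v*T(U) = -12*(-21) = 252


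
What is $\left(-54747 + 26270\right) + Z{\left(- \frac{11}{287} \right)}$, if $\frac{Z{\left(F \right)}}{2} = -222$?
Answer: $-28921$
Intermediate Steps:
$Z{\left(F \right)} = -444$ ($Z{\left(F \right)} = 2 \left(-222\right) = -444$)
$\left(-54747 + 26270\right) + Z{\left(- \frac{11}{287} \right)} = \left(-54747 + 26270\right) - 444 = -28477 - 444 = -28921$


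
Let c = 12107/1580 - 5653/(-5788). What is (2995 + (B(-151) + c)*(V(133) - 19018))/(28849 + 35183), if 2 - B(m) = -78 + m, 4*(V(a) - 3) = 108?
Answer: -2599064193353/36598450080 ≈ -71.016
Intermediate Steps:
V(a) = 30 (V(a) = 3 + (¼)*108 = 3 + 27 = 30)
c = 4937941/571565 (c = 12107*(1/1580) - 5653*(-1/5788) = 12107/1580 + 5653/5788 = 4937941/571565 ≈ 8.6393)
B(m) = 80 - m (B(m) = 2 - (-78 + m) = 2 + (78 - m) = 80 - m)
(2995 + (B(-151) + c)*(V(133) - 19018))/(28849 + 35183) = (2995 + ((80 - 1*(-151)) + 4937941/571565)*(30 - 19018))/(28849 + 35183) = (2995 + ((80 + 151) + 4937941/571565)*(-18988))/64032 = (2995 + (231 + 4937941/571565)*(-18988))*(1/64032) = (2995 + (136969456/571565)*(-18988))*(1/64032) = (2995 - 2600776030528/571565)*(1/64032) = -2599064193353/571565*1/64032 = -2599064193353/36598450080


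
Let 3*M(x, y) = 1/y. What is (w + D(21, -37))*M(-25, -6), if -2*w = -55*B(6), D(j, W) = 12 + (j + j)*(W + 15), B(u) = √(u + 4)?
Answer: 152/3 - 55*√10/36 ≈ 45.835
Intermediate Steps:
B(u) = √(4 + u)
M(x, y) = 1/(3*y)
D(j, W) = 12 + 2*j*(15 + W) (D(j, W) = 12 + (2*j)*(15 + W) = 12 + 2*j*(15 + W))
w = 55*√10/2 (w = -(-55)*√(4 + 6)/2 = -(-55)*√10/2 = 55*√10/2 ≈ 86.963)
(w + D(21, -37))*M(-25, -6) = (55*√10/2 + (12 + 30*21 + 2*(-37)*21))*((⅓)/(-6)) = (55*√10/2 + (12 + 630 - 1554))*((⅓)*(-⅙)) = (55*√10/2 - 912)*(-1/18) = (-912 + 55*√10/2)*(-1/18) = 152/3 - 55*√10/36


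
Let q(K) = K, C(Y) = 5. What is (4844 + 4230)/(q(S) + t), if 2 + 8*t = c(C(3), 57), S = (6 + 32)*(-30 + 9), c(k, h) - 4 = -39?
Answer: -72592/6421 ≈ -11.305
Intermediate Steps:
c(k, h) = -35 (c(k, h) = 4 - 39 = -35)
S = -798 (S = 38*(-21) = -798)
t = -37/8 (t = -1/4 + (1/8)*(-35) = -1/4 - 35/8 = -37/8 ≈ -4.6250)
(4844 + 4230)/(q(S) + t) = (4844 + 4230)/(-798 - 37/8) = 9074/(-6421/8) = 9074*(-8/6421) = -72592/6421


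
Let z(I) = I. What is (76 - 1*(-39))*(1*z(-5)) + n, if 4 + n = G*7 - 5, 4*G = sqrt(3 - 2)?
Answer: -2329/4 ≈ -582.25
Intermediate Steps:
G = 1/4 (G = sqrt(3 - 2)/4 = sqrt(1)/4 = (1/4)*1 = 1/4 ≈ 0.25000)
n = -29/4 (n = -4 + ((1/4)*7 - 5) = -4 + (7/4 - 5) = -4 - 13/4 = -29/4 ≈ -7.2500)
(76 - 1*(-39))*(1*z(-5)) + n = (76 - 1*(-39))*(1*(-5)) - 29/4 = (76 + 39)*(-5) - 29/4 = 115*(-5) - 29/4 = -575 - 29/4 = -2329/4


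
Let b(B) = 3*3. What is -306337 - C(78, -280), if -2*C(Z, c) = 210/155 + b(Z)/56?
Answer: -1063599433/3472 ≈ -3.0634e+5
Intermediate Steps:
b(B) = 9
C(Z, c) = -2631/3472 (C(Z, c) = -(210/155 + 9/56)/2 = -(210*(1/155) + 9*(1/56))/2 = -(42/31 + 9/56)/2 = -½*2631/1736 = -2631/3472)
-306337 - C(78, -280) = -306337 - 1*(-2631/3472) = -306337 + 2631/3472 = -1063599433/3472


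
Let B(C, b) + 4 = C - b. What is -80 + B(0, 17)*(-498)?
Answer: 10378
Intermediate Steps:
B(C, b) = -4 + C - b (B(C, b) = -4 + (C - b) = -4 + C - b)
-80 + B(0, 17)*(-498) = -80 + (-4 + 0 - 1*17)*(-498) = -80 + (-4 + 0 - 17)*(-498) = -80 - 21*(-498) = -80 + 10458 = 10378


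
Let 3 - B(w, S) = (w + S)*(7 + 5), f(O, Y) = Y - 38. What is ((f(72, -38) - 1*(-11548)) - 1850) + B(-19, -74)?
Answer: 10741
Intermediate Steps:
f(O, Y) = -38 + Y
B(w, S) = 3 - 12*S - 12*w (B(w, S) = 3 - (w + S)*(7 + 5) = 3 - (S + w)*12 = 3 - (12*S + 12*w) = 3 + (-12*S - 12*w) = 3 - 12*S - 12*w)
((f(72, -38) - 1*(-11548)) - 1850) + B(-19, -74) = (((-38 - 38) - 1*(-11548)) - 1850) + (3 - 12*(-74) - 12*(-19)) = ((-76 + 11548) - 1850) + (3 + 888 + 228) = (11472 - 1850) + 1119 = 9622 + 1119 = 10741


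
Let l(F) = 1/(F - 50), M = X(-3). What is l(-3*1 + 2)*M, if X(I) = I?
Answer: 1/17 ≈ 0.058824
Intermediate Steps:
M = -3
l(F) = 1/(-50 + F)
l(-3*1 + 2)*M = -3/(-50 + (-3*1 + 2)) = -3/(-50 + (-3 + 2)) = -3/(-50 - 1) = -3/(-51) = -1/51*(-3) = 1/17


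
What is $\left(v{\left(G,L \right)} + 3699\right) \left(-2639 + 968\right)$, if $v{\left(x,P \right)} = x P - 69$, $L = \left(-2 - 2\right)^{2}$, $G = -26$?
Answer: $-5370594$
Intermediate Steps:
$L = 16$ ($L = \left(-4\right)^{2} = 16$)
$v{\left(x,P \right)} = -69 + P x$ ($v{\left(x,P \right)} = P x - 69 = -69 + P x$)
$\left(v{\left(G,L \right)} + 3699\right) \left(-2639 + 968\right) = \left(\left(-69 + 16 \left(-26\right)\right) + 3699\right) \left(-2639 + 968\right) = \left(\left(-69 - 416\right) + 3699\right) \left(-1671\right) = \left(-485 + 3699\right) \left(-1671\right) = 3214 \left(-1671\right) = -5370594$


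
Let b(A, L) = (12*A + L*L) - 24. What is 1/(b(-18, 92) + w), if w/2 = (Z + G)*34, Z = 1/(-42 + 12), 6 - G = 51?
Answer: 15/77426 ≈ 0.00019373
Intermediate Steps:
G = -45 (G = 6 - 1*51 = 6 - 51 = -45)
Z = -1/30 (Z = 1/(-30) = -1/30 ≈ -0.033333)
b(A, L) = -24 + L**2 + 12*A (b(A, L) = (12*A + L**2) - 24 = (L**2 + 12*A) - 24 = -24 + L**2 + 12*A)
w = -45934/15 (w = 2*((-1/30 - 45)*34) = 2*(-1351/30*34) = 2*(-22967/15) = -45934/15 ≈ -3062.3)
1/(b(-18, 92) + w) = 1/((-24 + 92**2 + 12*(-18)) - 45934/15) = 1/((-24 + 8464 - 216) - 45934/15) = 1/(8224 - 45934/15) = 1/(77426/15) = 15/77426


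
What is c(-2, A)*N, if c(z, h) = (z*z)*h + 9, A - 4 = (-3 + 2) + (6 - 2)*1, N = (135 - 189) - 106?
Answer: -5920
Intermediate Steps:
N = -160 (N = -54 - 106 = -160)
A = 7 (A = 4 + ((-3 + 2) + (6 - 2)*1) = 4 + (-1 + 4*1) = 4 + (-1 + 4) = 4 + 3 = 7)
c(z, h) = 9 + h*z**2 (c(z, h) = z**2*h + 9 = h*z**2 + 9 = 9 + h*z**2)
c(-2, A)*N = (9 + 7*(-2)**2)*(-160) = (9 + 7*4)*(-160) = (9 + 28)*(-160) = 37*(-160) = -5920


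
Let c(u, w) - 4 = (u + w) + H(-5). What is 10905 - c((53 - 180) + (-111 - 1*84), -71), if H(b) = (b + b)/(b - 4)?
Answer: 101636/9 ≈ 11293.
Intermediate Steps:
H(b) = 2*b/(-4 + b) (H(b) = (2*b)/(-4 + b) = 2*b/(-4 + b))
c(u, w) = 46/9 + u + w (c(u, w) = 4 + ((u + w) + 2*(-5)/(-4 - 5)) = 4 + ((u + w) + 2*(-5)/(-9)) = 4 + ((u + w) + 2*(-5)*(-1/9)) = 4 + ((u + w) + 10/9) = 4 + (10/9 + u + w) = 46/9 + u + w)
10905 - c((53 - 180) + (-111 - 1*84), -71) = 10905 - (46/9 + ((53 - 180) + (-111 - 1*84)) - 71) = 10905 - (46/9 + (-127 + (-111 - 84)) - 71) = 10905 - (46/9 + (-127 - 195) - 71) = 10905 - (46/9 - 322 - 71) = 10905 - 1*(-3491/9) = 10905 + 3491/9 = 101636/9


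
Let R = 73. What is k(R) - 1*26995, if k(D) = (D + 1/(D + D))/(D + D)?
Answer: -575414761/21316 ≈ -26995.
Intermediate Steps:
k(D) = (D + 1/(2*D))/(2*D) (k(D) = (D + 1/(2*D))/((2*D)) = (D + 1/(2*D))*(1/(2*D)) = (D + 1/(2*D))/(2*D))
k(R) - 1*26995 = (½ + (¼)/73²) - 1*26995 = (½ + (¼)*(1/5329)) - 26995 = (½ + 1/21316) - 26995 = 10659/21316 - 26995 = -575414761/21316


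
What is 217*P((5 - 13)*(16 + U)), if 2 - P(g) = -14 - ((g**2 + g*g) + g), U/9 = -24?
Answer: 1111390672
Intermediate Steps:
U = -216 (U = 9*(-24) = -216)
P(g) = 16 + g + 2*g**2 (P(g) = 2 - (-14 - ((g**2 + g*g) + g)) = 2 - (-14 - ((g**2 + g**2) + g)) = 2 - (-14 - (2*g**2 + g)) = 2 - (-14 - (g + 2*g**2)) = 2 - (-14 + (-g - 2*g**2)) = 2 - (-14 - g - 2*g**2) = 2 + (14 + g + 2*g**2) = 16 + g + 2*g**2)
217*P((5 - 13)*(16 + U)) = 217*(16 + (5 - 13)*(16 - 216) + 2*((5 - 13)*(16 - 216))**2) = 217*(16 - 8*(-200) + 2*(-8*(-200))**2) = 217*(16 + 1600 + 2*1600**2) = 217*(16 + 1600 + 2*2560000) = 217*(16 + 1600 + 5120000) = 217*5121616 = 1111390672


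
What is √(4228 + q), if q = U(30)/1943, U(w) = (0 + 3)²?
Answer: √15961770259/1943 ≈ 65.023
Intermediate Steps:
U(w) = 9 (U(w) = 3² = 9)
q = 9/1943 ≈ 0.0046320
√(4228 + q) = √(4228 + 9/1943) = √(8215013/1943) = √15961770259/1943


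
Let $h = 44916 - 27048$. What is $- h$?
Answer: $-17868$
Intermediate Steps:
$h = 17868$
$- h = \left(-1\right) 17868 = -17868$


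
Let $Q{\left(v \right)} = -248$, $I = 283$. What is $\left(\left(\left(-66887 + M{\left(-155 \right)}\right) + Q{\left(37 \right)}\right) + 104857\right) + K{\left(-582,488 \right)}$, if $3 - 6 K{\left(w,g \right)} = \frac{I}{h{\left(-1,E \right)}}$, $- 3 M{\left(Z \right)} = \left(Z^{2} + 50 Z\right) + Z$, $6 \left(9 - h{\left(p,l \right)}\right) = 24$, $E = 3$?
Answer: $\frac{485096}{15} \approx 32340.0$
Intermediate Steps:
$h{\left(p,l \right)} = 5$ ($h{\left(p,l \right)} = 9 - 4 = 5$)
$M{\left(Z \right)} = - 17 Z - \frac{Z^{2}}{3}$ ($M{\left(Z \right)} = - \frac{\left(Z^{2} + 50 Z\right) + Z}{3} = - \frac{Z^{2} + 51 Z}{3} = - 17 Z - \frac{Z^{2}}{3}$)
$K{\left(w,g \right)} = - \frac{134}{15}$ ($K{\left(w,g \right)} = \frac{1}{2} - \frac{283 \cdot \frac{1}{5}}{6} = \frac{1}{2} - \frac{283}{30} = - \frac{134}{15}$)
$\left(\left(\left(-66887 + M{\left(-155 \right)}\right) + Q{\left(37 \right)}\right) + 104857\right) + K{\left(-582,488 \right)} = \left(\left(\left(-66887 - - \frac{155 \left(51 - 155\right)}{3}\right) - 248\right) + 104857\right) - \frac{134}{15} = \left(\left(\left(-66887 - \left(- \frac{155}{3}\right) \left(-104\right)\right) - 248\right) + 104857\right) - \frac{134}{15} = \left(\left(\left(-66887 - \frac{16120}{3}\right) - 248\right) + 104857\right) - \frac{134}{15} = \left(\left(- \frac{216781}{3} - 248\right) + 104857\right) - \frac{134}{15} = \left(- \frac{217525}{3} + 104857\right) - \frac{134}{15} = \frac{97046}{3} - \frac{134}{15} = \frac{485096}{15}$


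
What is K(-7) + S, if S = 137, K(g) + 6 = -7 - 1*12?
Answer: 112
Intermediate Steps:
K(g) = -25 (K(g) = -6 + (-7 - 1*12) = -6 + (-7 - 12) = -6 - 19 = -25)
K(-7) + S = -25 + 137 = 112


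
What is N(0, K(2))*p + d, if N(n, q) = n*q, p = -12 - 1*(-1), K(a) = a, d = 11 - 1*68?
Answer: -57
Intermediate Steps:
d = -57 (d = 11 - 68 = -57)
p = -11 (p = -12 + 1 = -11)
N(0, K(2))*p + d = (0*2)*(-11) - 57 = 0*(-11) - 57 = 0 - 57 = -57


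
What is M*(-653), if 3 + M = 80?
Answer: -50281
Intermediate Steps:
M = 77 (M = -3 + 80 = 77)
M*(-653) = 77*(-653) = -50281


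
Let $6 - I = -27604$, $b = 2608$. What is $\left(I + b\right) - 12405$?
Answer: $17813$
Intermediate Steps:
$I = 27610$ ($I = 6 - -27604 = 6 + 27604 = 27610$)
$\left(I + b\right) - 12405 = \left(27610 + 2608\right) - 12405 = 30218 - 12405 = 17813$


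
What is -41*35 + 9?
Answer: -1426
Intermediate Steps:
-41*35 + 9 = -1435 + 9 = -1426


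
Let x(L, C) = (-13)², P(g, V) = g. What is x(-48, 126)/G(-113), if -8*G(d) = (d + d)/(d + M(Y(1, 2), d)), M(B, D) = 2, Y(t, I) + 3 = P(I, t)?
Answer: -75036/113 ≈ -664.04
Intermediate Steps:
Y(t, I) = -3 + I
x(L, C) = 169
G(d) = -d/(4*(2 + d)) (G(d) = -(d + d)/(8*(d + 2)) = -2*d/(8*(2 + d)) = -d/(4*(2 + d)))
x(-48, 126)/G(-113) = 169/((-1*(-113)/(8 + 4*(-113)))) = 169/((-1*(-113)/(8 - 452))) = 169/((-1*(-113)/(-444))) = 169/((-1*(-113)*(-1/444))) = 169/(-113/444) = 169*(-444/113) = -75036/113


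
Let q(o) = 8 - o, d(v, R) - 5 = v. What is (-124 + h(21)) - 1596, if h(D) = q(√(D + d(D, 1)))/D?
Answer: -36112/21 - √47/21 ≈ -1719.9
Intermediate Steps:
d(v, R) = 5 + v
h(D) = (8 - √(5 + 2*D))/D (h(D) = (8 - √(D + (5 + D)))/D = (8 - √(5 + 2*D))/D)
(-124 + h(21)) - 1596 = (-124 + (8 - √(5 + 2*21))/21) - 1596 = (-124 + (8 - √(5 + 42))/21) - 1596 = (-124 + (8 - √47)/21) - 1596 = (-124 + (8/21 - √47/21)) - 1596 = (-2596/21 - √47/21) - 1596 = -36112/21 - √47/21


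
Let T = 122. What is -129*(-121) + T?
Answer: 15731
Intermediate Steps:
-129*(-121) + T = -129*(-121) + 122 = 15609 + 122 = 15731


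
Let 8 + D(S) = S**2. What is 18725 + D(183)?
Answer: 52206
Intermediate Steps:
D(S) = -8 + S**2
18725 + D(183) = 18725 + (-8 + 183**2) = 18725 + (-8 + 33489) = 18725 + 33481 = 52206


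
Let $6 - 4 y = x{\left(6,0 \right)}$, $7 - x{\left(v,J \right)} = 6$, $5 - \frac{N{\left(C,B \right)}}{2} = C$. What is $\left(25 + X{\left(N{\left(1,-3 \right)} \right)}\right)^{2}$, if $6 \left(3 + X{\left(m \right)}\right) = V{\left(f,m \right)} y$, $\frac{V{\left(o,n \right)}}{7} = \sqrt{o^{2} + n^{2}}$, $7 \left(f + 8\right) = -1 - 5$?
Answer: $\frac{113321}{144} + \frac{55 \sqrt{1745}}{3} \approx 1552.8$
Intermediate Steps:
$N{\left(C,B \right)} = 10 - 2 C$
$f = - \frac{62}{7}$ ($f = -8 + \frac{-1 - 5}{7} = -8 + \frac{1}{7} \left(-6\right) = -8 - \frac{6}{7} = - \frac{62}{7} \approx -8.8571$)
$V{\left(o,n \right)} = 7 \sqrt{n^{2} + o^{2}}$ ($V{\left(o,n \right)} = 7 \sqrt{o^{2} + n^{2}} = 7 \sqrt{n^{2} + o^{2}}$)
$x{\left(v,J \right)} = 1$ ($x{\left(v,J \right)} = 7 - 6 = 1$)
$y = \frac{5}{4}$ ($y = \frac{3}{2} - \frac{1}{4} = \frac{5}{4} \approx 1.25$)
$X{\left(m \right)} = -3 + \frac{35 \sqrt{\frac{3844}{49} + m^{2}}}{24}$ ($X{\left(m \right)} = -3 + \frac{7 \sqrt{m^{2} + \left(- \frac{62}{7}\right)^{2}} \cdot \frac{5}{4}}{6} = -3 + \frac{7 \sqrt{m^{2} + \frac{3844}{49}} \cdot \frac{5}{4}}{6} = -3 + \frac{7 \sqrt{\frac{3844}{49} + m^{2}} \cdot \frac{5}{4}}{6} = -3 + \frac{\frac{35}{4} \sqrt{\frac{3844}{49} + m^{2}}}{6} = -3 + \frac{35 \sqrt{\frac{3844}{49} + m^{2}}}{24}$)
$\left(25 + X{\left(N{\left(1,-3 \right)} \right)}\right)^{2} = \left(25 - \left(3 - \frac{5 \sqrt{3844 + 49 \left(10 - 2\right)^{2}}}{24}\right)\right)^{2} = \left(25 - \left(3 - \frac{5 \sqrt{3844 + 49 \cdot 8^{2}}}{24}\right)\right)^{2} = \left(25 - \left(3 - \frac{5 \sqrt{3844 + 49 \cdot 64}}{24}\right)\right)^{2} = \left(25 - \left(3 - \frac{5 \sqrt{3844 + 3136}}{24}\right)\right)^{2} = \left(25 - \left(3 - \frac{5 \sqrt{6980}}{24}\right)\right)^{2} = \left(25 - \left(3 - \frac{5 \cdot 2 \sqrt{1745}}{24}\right)\right)^{2} = \left(25 - \left(3 - \frac{5 \sqrt{1745}}{12}\right)\right)^{2} = \left(22 + \frac{5 \sqrt{1745}}{12}\right)^{2}$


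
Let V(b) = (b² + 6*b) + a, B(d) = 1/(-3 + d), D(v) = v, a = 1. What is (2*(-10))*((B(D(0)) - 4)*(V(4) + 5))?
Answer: 11960/3 ≈ 3986.7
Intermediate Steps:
V(b) = 1 + b² + 6*b (V(b) = (b² + 6*b) + 1 = 1 + b² + 6*b)
(2*(-10))*((B(D(0)) - 4)*(V(4) + 5)) = (2*(-10))*((1/(-3 + 0) - 4)*((1 + 4² + 6*4) + 5)) = -20*(1/(-3) - 4)*((1 + 16 + 24) + 5) = -20*(-⅓ - 4)*(41 + 5) = -(-260)*46/3 = -20*(-598/3) = 11960/3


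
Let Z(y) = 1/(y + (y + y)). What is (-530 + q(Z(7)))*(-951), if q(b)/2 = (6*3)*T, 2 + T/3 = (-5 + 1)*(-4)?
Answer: -933882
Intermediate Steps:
Z(y) = 1/(3*y) (Z(y) = 1/(y + 2*y) = 1/(3*y))
T = 42 (T = -6 + 3*((-5 + 1)*(-4)) = -6 + 3*(-4*(-4)) = -6 + 3*16 = -6 + 48 = 42)
q(b) = 1512 (q(b) = 2*((6*3)*42) = 2*(18*42) = 2*756 = 1512)
(-530 + q(Z(7)))*(-951) = (-530 + 1512)*(-951) = 982*(-951) = -933882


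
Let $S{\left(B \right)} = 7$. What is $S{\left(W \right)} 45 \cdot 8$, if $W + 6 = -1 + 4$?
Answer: $2520$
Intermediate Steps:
$W = -3$ ($W = -6 + \left(-1 + 4\right) = -6 + 3 = -3$)
$S{\left(W \right)} 45 \cdot 8 = 7 \cdot 45 \cdot 8 = 315 \cdot 8 = 2520$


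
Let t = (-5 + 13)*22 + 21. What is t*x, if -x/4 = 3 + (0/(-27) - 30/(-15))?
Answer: -3940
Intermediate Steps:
t = 197 (t = 8*22 + 21 = 176 + 21 = 197)
x = -20 (x = -4*(3 + (0/(-27) - 30/(-15))) = -4*(3 + (0*(-1/27) - 30*(-1/15))) = -4*(3 + (0 + 2)) = -4*(3 + 2) = -4*5 = -20)
t*x = 197*(-20) = -3940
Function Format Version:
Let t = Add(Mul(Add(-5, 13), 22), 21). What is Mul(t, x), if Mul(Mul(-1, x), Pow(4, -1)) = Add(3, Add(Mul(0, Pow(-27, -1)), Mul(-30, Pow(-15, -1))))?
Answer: -3940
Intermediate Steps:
t = 197 (t = Add(Mul(8, 22), 21) = Add(176, 21) = 197)
x = -20 (x = Mul(-4, Add(3, Add(Mul(0, Pow(-27, -1)), Mul(-30, Pow(-15, -1))))) = Mul(-4, Add(3, Add(Mul(0, Rational(-1, 27)), Mul(-30, Rational(-1, 15))))) = Mul(-4, Add(3, Add(0, 2))) = Mul(-4, Add(3, 2)) = Mul(-4, 5) = -20)
Mul(t, x) = Mul(197, -20) = -3940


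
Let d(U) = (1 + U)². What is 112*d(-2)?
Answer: 112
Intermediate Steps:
112*d(-2) = 112*(1 - 2)² = 112*(-1)² = 112*1 = 112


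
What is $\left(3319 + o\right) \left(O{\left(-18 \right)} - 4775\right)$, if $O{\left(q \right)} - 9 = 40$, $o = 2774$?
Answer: $-28795518$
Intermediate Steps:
$O{\left(q \right)} = 49$ ($O{\left(q \right)} = 9 + 40 = 49$)
$\left(3319 + o\right) \left(O{\left(-18 \right)} - 4775\right) = \left(3319 + 2774\right) \left(49 - 4775\right) = 6093 \left(-4726\right) = -28795518$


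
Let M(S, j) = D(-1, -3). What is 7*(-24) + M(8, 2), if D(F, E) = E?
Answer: -171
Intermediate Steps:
M(S, j) = -3
7*(-24) + M(8, 2) = 7*(-24) - 3 = -168 - 3 = -171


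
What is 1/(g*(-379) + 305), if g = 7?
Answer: -1/2348 ≈ -0.00042589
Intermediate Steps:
1/(g*(-379) + 305) = 1/(7*(-379) + 305) = 1/(-2653 + 305) = 1/(-2348) = -1/2348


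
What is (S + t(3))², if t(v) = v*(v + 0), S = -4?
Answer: 25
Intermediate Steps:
t(v) = v² (t(v) = v*v = v²)
(S + t(3))² = (-4 + 3²)² = (-4 + 9)² = 5² = 25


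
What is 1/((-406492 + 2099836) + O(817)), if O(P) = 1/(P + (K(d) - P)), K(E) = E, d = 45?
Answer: 45/76200481 ≈ 5.9055e-7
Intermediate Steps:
O(P) = 1/45 (O(P) = 1/(P + (45 - P)) = 1/45)
1/((-406492 + 2099836) + O(817)) = 1/((-406492 + 2099836) + 1/45) = 1/(1693344 + 1/45) = 1/(76200481/45) = 45/76200481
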